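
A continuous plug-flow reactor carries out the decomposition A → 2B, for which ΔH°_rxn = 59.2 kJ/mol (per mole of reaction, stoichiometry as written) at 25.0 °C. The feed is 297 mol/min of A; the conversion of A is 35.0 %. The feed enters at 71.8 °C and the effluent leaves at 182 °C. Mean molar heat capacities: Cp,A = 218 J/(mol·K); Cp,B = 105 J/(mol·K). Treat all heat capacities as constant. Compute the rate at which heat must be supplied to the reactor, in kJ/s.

Q_in = 219 kJ/s

Extent of reaction ξ = 0.350 × 297 = 103.95 mol/min
Reaction term: ξ·ΔH°_rxn = 103.95 × 59.2 = 6153.8 kJ/min
Sensible, feed 71.8→25 °C: -3030.1 kJ/min
Outlet flows (mol/min): A 193.05, B 207.9
Sensible, products 25→182 °C: 10035 kJ/min
Q = ΔH = 13158 kJ/min = 219.3 kW
Heat supplied = 219.3 kJ/s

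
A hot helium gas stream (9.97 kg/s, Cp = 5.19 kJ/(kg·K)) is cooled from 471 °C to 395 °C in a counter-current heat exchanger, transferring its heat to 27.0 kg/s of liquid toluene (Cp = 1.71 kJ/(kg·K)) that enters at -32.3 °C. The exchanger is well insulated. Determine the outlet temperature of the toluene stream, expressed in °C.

T_c,out = 52.9 °C

Heat released by hot stream: Q = 9.97 × 5.19 × (471 − 395) = 3932.6 kJ/s
Energy balance on cold side (adiabatic exchanger): Q = ṁ_c·Cp_c·(T_c,out − T_c,in)
T_c,out = -32.3 + 3932.6/(27.0 × 1.71) = 52.876 °C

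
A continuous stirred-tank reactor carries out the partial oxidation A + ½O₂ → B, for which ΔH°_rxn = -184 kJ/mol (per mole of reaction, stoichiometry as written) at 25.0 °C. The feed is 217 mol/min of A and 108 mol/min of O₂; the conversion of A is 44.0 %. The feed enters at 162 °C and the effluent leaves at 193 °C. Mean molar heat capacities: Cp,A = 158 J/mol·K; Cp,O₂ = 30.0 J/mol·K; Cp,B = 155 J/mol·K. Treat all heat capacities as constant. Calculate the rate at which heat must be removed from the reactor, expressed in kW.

Q_out = 278 kW

Extent of reaction ξ = 0.440 × 217 = 95.48 mol/min
Reaction term: ξ·ΔH°_rxn = 95.48 × -184 = -17568 kJ/min
Sensible, feed 162→25 °C: -5141.1 kJ/min
Outlet flows (mol/min): A 121.52, O₂ 60.26, B 95.48
Sensible, products 25→193 °C: 6015.6 kJ/min
Q = ΔH = -16694 kJ/min = -278.23 kW
Heat removed = 278.23 kW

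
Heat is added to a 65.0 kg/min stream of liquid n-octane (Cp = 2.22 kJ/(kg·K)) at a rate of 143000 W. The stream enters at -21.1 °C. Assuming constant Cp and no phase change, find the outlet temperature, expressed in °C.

T_out = 38.4 °C

Q = 143000 W = 8580 kJ/min
ΔT = Q/(ṁ·Cp) = 8580/(65.0×2.22) = 59.459 K
T_out = -21.1 + 59.459 = 38.359 °C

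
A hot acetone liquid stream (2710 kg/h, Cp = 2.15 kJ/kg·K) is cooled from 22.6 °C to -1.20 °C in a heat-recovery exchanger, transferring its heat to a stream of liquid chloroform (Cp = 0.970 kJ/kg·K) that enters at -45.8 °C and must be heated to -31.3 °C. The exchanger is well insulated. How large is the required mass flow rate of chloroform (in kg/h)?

Heat released by hot stream: Q = 2710 × 2.15 × (22.6 − -1.20) = 138670 kJ/h
Energy balance on cold side (adiabatic exchanger): Q = ṁ_c·Cp_c·(T_c,out − T_c,in)
ṁ_c = 138670 / [0.970 × (-31.3 − -45.8)] = 9859.3 kg/h

ṁ_c = 9860 kg/h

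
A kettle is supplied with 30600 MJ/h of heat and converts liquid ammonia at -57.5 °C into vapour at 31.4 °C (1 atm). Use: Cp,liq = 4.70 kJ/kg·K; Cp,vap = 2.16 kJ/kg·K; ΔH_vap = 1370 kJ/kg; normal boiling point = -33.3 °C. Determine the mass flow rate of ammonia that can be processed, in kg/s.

ṁ = 5.24 kg/s

Δh = 4.70×(-33.3−-57.5) + 1370 + 2.16×(31.4−-33.3) = 1623.5 kJ/kg
Q = 30600 MJ/h = 8500 kJ/s = 8500 kJ/s
ṁ = Q/Δh = 8500 / 1623.5 = 5.2356 kg/s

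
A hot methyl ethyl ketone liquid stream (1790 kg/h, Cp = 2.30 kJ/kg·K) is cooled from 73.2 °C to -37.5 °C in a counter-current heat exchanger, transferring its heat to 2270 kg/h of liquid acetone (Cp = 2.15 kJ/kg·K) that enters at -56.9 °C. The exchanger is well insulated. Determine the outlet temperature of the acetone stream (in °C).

Heat released by hot stream: Q = 1790 × 2.30 × (73.2 − -37.5) = 455750 kJ/h
Energy balance on cold side (adiabatic exchanger): Q = ṁ_c·Cp_c·(T_c,out − T_c,in)
T_c,out = -56.9 + 455750/(2270 × 2.15) = 36.482 °C

T_c,out = 36.5 °C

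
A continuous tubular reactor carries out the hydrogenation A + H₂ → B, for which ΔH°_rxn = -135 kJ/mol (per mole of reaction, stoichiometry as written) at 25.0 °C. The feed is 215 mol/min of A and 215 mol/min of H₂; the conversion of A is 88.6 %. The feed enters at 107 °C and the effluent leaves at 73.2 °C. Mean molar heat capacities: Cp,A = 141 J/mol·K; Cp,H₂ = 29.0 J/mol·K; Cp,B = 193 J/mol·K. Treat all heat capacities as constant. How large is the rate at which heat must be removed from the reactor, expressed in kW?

Q_out = 446 kW

Extent of reaction ξ = 0.886 × 215 = 190.49 mol/min
Reaction term: ξ·ΔH°_rxn = 190.49 × -135 = -25716 kJ/min
Sensible, feed 107→25 °C: -2997.1 kJ/min
Outlet flows (mol/min): A 24.51, H₂ 24.51, B 190.49
Sensible, products 25→73.2 °C: 1972.9 kJ/min
Q = ΔH = -26740 kJ/min = -445.67 kW
Heat removed = 445.67 kW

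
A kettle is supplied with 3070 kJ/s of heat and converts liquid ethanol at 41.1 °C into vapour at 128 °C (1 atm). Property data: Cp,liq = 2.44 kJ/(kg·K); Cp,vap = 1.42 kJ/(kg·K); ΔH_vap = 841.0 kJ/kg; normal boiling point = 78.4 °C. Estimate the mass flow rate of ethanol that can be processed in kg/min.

ṁ = 184 kg/min

Δh = 2.44×(78.4−41.1) + 841.0 + 1.42×(128−78.4) = 1002.4 kJ/kg
Q = 3070 kJ/s = 3070 kJ/s = 184200 kJ/min
ṁ = Q/Δh = 184200 / 1002.4 = 183.75 kg/min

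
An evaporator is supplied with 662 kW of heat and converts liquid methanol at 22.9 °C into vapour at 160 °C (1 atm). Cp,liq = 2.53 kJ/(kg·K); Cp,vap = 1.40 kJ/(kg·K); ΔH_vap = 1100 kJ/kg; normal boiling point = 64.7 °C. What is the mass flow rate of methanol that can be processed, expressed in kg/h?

ṁ = 1780 kg/h

Δh = 2.53×(64.7−22.9) + 1100 + 1.40×(160−64.7) = 1339.2 kJ/kg
Q = 662 kW = 662 kJ/s = 2.3832e+06 kJ/h
ṁ = Q/Δh = 2.3832e+06 / 1339.2 = 1779.6 kg/h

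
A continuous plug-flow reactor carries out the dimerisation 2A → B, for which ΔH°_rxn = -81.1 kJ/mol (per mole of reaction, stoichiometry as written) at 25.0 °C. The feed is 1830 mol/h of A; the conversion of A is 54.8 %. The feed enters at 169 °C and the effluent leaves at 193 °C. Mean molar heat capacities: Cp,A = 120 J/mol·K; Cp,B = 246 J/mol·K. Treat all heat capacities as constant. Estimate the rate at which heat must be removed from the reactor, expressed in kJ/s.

Extent of reaction ξ = 0.548 × 1830 / 2 = 501.42 mol/h
Reaction term: ξ·ΔH°_rxn = 501.42 × -81.1 = -40665 kJ/h
Sensible, feed 169→25 °C: -31622 kJ/h
Outlet flows (mol/h): A 827.16, B 501.42
Sensible, products 25→193 °C: 37398 kJ/h
Q = ΔH = -34889 kJ/h = -9.6915 kW
Heat removed = 9.6915 kJ/s

Q_out = 9.69 kJ/s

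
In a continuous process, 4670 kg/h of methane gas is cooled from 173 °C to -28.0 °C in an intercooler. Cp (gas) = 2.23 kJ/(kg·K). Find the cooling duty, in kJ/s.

Q = ṁ·Cp·ΔT = 4670 × 2.23 × (-28.0 − 173) = -2.0932e+06 kJ/h
Converting: 2.0932e+06 / 3600 s = 581.45 kW

Q_c = 581 kJ/s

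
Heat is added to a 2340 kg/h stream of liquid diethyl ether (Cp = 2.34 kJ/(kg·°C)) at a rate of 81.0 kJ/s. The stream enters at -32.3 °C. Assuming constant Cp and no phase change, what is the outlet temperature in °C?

T_out = 21.0 °C

Q = 81.0 kJ/s = 291600 kJ/h
ΔT = Q/(ṁ·Cp) = 291600/(2340×2.34) = 53.254 K
T_out = -32.3 + 53.254 = 20.954 °C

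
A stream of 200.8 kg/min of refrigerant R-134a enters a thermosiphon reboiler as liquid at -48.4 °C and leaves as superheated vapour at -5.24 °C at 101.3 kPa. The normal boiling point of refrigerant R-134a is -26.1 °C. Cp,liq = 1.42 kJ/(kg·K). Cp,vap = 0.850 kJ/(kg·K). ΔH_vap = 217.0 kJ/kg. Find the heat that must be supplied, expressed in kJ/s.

Q = 892 kJ/s

liquid -48.4→-26.1 °C: 31.666 kJ/kg
vaporisation at -26.1 °C: 217 kJ/kg
vapour -26.1→-5.24 °C: 17.731 kJ/kg
Δh = 31.666 + 217 + 17.731 = 266.4 kJ/kg
Q = ṁ·Δh = 200.8 kg/min × 266.4 kJ/kg = 53493 kJ/min
|Q| = 891.54 kW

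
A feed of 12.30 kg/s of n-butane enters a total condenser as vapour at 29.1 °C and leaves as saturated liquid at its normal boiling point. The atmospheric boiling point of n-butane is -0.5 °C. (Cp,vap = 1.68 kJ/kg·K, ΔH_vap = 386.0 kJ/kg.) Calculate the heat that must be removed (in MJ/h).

Q_c = 19300 MJ/h

vapour 29.1→-0.5 °C: -49.728 kJ/kg
condensation at -0.5 °C: -386 kJ/kg
Δh = -49.728 + -386 = -435.73 kJ/kg
Q = ṁ·Δh = 12.30 kg/s × -435.73 kJ/kg = -5359.5 kJ/s
|Q| = 5359.5 kW = 19294 MJ/h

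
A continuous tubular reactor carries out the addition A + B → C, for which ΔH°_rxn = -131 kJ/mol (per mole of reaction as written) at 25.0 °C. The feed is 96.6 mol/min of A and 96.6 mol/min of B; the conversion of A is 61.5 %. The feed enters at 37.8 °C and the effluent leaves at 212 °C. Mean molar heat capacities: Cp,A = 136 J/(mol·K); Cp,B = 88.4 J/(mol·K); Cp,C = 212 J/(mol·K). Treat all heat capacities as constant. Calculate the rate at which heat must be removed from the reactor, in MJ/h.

Q_out = 249 MJ/h

Extent of reaction ξ = 0.615 × 96.6 = 59.409 mol/min
Reaction term: ξ·ΔH°_rxn = 59.409 × -131 = -7782.6 kJ/min
Sensible, feed 37.8→25 °C: -277.47 kJ/min
Outlet flows (mol/min): A 37.191, B 37.191, C 59.409
Sensible, products 25→212 °C: 3915.8 kJ/min
Q = ΔH = -4144.2 kJ/min = -69.07 kW
Heat removed = 248.65 MJ/h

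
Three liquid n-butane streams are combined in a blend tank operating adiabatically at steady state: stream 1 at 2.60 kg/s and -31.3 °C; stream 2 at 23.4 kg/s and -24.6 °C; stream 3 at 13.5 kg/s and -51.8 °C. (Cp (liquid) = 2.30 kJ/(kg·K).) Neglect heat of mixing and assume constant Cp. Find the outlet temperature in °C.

T_out = -34.3 °C

Energy balance with Q = 0: Σ ṁᵢCp,ᵢ(T_out − Tᵢ) = 0
Σ ṁᵢCp,ᵢTᵢ = 2.60×2.30×-31.3 + 23.4×2.30×-24.6 + 13.5×2.30×-51.8 = -3119.5
Σ ṁᵢCp,ᵢ = 2.60×2.30 + 23.4×2.30 + 13.5×2.30 = 90.85
T_out = -3119.5 / 90.85 = -34.337 °C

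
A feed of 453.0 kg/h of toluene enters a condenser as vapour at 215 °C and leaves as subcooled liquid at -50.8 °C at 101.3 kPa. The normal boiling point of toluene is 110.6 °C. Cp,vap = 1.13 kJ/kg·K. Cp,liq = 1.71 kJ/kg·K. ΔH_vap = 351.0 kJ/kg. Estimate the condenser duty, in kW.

Q_c = 93.7 kW

vapour 215→110.6 °C: -117.97 kJ/kg
condensation at 110.6 °C: -351 kJ/kg
liquid 110.6→-50.8 °C: -275.99 kJ/kg
Δh = -117.97 + -351 + -275.99 = -744.97 kJ/kg
Q = ṁ·Δh = 453.0 kg/h × -744.97 kJ/kg = -337470 kJ/h
|Q| = 93.742 kW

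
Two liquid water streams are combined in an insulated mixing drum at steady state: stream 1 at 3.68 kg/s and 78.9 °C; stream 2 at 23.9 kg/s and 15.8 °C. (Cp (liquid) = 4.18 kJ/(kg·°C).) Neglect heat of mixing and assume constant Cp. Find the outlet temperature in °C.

Adiabatic, steady state ⇒ Σ ṁᵢCp,ᵢ(T_out − Tᵢ) = 0
Σ ṁᵢCp,ᵢTᵢ = 3.68×4.18×78.9 + 23.9×4.18×15.8 = 2792.1
Σ ṁᵢCp,ᵢ = 3.68×4.18 + 23.9×4.18 = 115.28
T_out = 2792.1 / 115.28 = 24.219 °C

T_out = 24.2 °C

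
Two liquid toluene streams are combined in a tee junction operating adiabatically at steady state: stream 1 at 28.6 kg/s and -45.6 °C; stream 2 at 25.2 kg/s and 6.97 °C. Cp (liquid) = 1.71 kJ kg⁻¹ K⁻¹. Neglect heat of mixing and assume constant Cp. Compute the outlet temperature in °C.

Adiabatic, steady state ⇒ Σ ṁᵢCp,ᵢ(T_out − Tᵢ) = 0
Σ ṁᵢCp,ᵢTᵢ = 28.6×1.71×-45.6 + 25.2×1.71×6.97 = -1929.8
Σ ṁᵢCp,ᵢ = 28.6×1.71 + 25.2×1.71 = 91.998
T_out = -1929.8 / 91.998 = -20.976 °C

T_out = -21.0 °C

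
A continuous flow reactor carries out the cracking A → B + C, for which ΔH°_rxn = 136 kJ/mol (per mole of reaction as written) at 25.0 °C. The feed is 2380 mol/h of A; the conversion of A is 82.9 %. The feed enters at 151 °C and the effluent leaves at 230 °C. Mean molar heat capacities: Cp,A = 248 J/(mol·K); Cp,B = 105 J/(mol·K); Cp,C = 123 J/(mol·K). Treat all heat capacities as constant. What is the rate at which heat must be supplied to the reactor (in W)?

Q_in = 85200 W

Extent of reaction ξ = 0.829 × 2380 = 1973 mol/h
Reaction term: ξ·ΔH°_rxn = 1973 × 136 = 268330 kJ/h
Sensible, feed 151→25 °C: -74370 kJ/h
Outlet flows (mol/h): A 406.98, B 1973, C 1973
Sensible, products 25→230 °C: 112910 kJ/h
Q = ΔH = 306870 kJ/h = 85.242 kW
Heat supplied = 85242 W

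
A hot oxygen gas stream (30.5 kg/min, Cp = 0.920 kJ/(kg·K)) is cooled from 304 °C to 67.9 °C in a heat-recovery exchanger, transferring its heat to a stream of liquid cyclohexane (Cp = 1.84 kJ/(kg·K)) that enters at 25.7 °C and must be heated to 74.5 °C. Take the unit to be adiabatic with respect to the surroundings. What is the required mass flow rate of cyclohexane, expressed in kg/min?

Heat released by hot stream: Q = 30.5 × 0.920 × (304 − 67.9) = 6625 kJ/min
Energy balance on cold side (adiabatic exchanger): Q = ṁ_c·Cp_c·(T_c,out − T_c,in)
ṁ_c = 6625 / [1.84 × (74.5 − 25.7)] = 73.781 kg/min

ṁ_c = 73.8 kg/min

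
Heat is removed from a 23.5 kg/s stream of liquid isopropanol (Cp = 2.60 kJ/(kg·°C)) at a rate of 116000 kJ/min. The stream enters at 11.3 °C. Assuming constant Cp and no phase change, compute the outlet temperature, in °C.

T_out = -20.3 °C

Q = 116000 kJ/min = 1933.3 kJ/s
ΔT = Q/(ṁ·Cp) = 1933.3/(23.5×2.60) = 31.642 K
T_out = 11.3 − 31.642 = -20.342 °C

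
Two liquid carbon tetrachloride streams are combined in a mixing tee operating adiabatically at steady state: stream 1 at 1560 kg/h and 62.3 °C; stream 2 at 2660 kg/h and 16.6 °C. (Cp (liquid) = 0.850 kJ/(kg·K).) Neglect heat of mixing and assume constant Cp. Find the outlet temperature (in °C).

T_out = 33.5 °C

Energy balance with Q = 0: Σ ṁᵢCp,ᵢ(T_out − Tᵢ) = 0
T_out = Σ ṁᵢCp,ᵢTᵢ / Σ ṁᵢCp,ᵢ
      = 120140 / 3587 = 33.494 °C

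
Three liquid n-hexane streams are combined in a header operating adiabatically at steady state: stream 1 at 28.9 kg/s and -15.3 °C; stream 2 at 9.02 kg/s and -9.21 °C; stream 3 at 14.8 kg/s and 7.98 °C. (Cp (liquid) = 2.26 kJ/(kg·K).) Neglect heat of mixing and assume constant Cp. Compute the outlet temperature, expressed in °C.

Energy balance with Q = 0: Σ ṁᵢCp,ᵢ(T_out − Tᵢ) = 0
Σ ṁᵢCp,ᵢTᵢ = 28.9×2.26×-15.3 + 9.02×2.26×-9.21 + 14.8×2.26×7.98 = -920.14
Σ ṁᵢCp,ᵢ = 28.9×2.26 + 9.02×2.26 + 14.8×2.26 = 119.15
T_out = -920.14 / 119.15 = -7.7227 °C

T_out = -7.72 °C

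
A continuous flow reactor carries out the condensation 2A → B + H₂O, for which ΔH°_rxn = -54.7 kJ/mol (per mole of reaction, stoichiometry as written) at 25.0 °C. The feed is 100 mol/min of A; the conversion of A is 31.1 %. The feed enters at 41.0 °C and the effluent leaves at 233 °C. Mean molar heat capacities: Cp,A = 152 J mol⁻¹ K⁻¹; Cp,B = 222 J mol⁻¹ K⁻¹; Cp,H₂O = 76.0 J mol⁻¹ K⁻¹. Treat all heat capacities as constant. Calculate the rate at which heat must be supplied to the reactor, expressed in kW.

Q_in = 34.1 kW

Extent of reaction ξ = 0.311 × 100 / 2 = 15.55 mol/min
Reaction term: ξ·ΔH°_rxn = 15.55 × -54.7 = -850.59 kJ/min
Sensible, feed 41.0→25 °C: -243.2 kJ/min
Outlet flows (mol/min): A 68.9, B 15.55, H₂O 15.55
Sensible, products 25→233 °C: 3142.2 kJ/min
Q = ΔH = 2048.4 kJ/min = 34.14 kW
Heat supplied = 34.14 kW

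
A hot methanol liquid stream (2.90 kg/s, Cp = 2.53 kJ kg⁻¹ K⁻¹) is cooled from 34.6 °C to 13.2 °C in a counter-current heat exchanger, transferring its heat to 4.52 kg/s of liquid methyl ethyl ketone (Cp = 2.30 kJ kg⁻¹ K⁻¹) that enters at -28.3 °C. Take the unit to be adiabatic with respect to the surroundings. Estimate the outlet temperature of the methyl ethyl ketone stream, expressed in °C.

T_c,out = -13.2 °C

Heat released by hot stream: Q = 2.90 × 2.53 × (34.6 − 13.2) = 157.01 kJ/s
Energy balance on cold side (adiabatic exchanger): Q = ṁ_c·Cp_c·(T_c,out − T_c,in)
T_c,out = -28.3 + 157.01/(4.52 × 2.30) = -13.197 °C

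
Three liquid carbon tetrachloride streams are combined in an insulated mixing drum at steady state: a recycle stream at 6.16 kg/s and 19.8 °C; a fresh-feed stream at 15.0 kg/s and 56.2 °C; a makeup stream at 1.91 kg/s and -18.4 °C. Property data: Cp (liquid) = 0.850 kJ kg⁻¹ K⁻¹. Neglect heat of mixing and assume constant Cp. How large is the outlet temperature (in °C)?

No heat crosses the boundary, so H_out = H_in.
T_out = Σ ṁᵢCp,ᵢTᵢ / Σ ṁᵢCp,ᵢ
      = 790.35 / 19.61 = 40.304 °C

T_out = 40.3 °C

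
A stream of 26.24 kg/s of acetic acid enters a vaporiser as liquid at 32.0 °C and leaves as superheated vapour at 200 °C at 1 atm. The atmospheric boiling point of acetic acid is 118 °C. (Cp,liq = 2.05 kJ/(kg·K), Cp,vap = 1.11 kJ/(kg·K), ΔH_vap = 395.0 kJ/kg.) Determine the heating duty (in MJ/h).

liquid 32.0→118 °C: 176.3 kJ/kg
vaporisation at 118 °C: 395 kJ/kg
vapour 118→200 °C: 91.02 kJ/kg
Δh = 176.3 + 395 + 91.02 = 662.32 kJ/kg
Q = ṁ·Δh = 26.24 kg/s × 662.32 kJ/kg = 17379 kJ/s
|Q| = 17379 kW = 62565 MJ/h

Q = 62600 MJ/h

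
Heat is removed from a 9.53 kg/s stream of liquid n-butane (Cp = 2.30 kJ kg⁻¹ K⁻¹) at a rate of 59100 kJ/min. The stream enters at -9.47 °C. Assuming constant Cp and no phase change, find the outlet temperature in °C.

Q = 59100 kJ/min = 985 kJ/s
ΔT = Q/(ṁ·Cp) = 985/(9.53×2.30) = 44.938 K
T_out = -9.47 − 44.938 = -54.408 °C

T_out = -54.4 °C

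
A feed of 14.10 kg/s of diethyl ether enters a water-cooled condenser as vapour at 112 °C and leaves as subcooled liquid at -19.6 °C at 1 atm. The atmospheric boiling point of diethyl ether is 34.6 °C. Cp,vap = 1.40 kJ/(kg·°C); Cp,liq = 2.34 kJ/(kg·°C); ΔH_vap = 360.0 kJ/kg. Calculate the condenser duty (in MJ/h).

Q_c = 30200 MJ/h

vapour 112→34.6 °C: -108.36 kJ/kg
condensation at 34.6 °C: -360 kJ/kg
liquid 34.6→-19.6 °C: -126.83 kJ/kg
Δh = -108.36 + -360 + -126.83 = -595.19 kJ/kg
Q = ṁ·Δh = 14.10 kg/s × -595.19 kJ/kg = -8392.2 kJ/s
|Q| = 8392.2 kW = 30212 MJ/h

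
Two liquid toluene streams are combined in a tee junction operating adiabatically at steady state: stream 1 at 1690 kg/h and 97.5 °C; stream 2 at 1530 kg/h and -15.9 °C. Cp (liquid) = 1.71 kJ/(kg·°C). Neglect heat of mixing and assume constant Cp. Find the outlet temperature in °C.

T_out = 43.6 °C

No heat crosses the boundary, so H_out = H_in.
T_out = Σ ṁᵢCp,ᵢTᵢ / Σ ṁᵢCp,ᵢ
      = 240170 / 5506.2 = 43.617 °C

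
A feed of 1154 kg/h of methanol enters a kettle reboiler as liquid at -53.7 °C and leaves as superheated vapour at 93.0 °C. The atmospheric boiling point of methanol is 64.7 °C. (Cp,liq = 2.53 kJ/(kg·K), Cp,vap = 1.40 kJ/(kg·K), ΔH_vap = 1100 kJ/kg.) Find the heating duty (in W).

liquid -53.7→64.7 °C: 299.55 kJ/kg
vaporisation at 64.7 °C: 1100 kJ/kg
vapour 64.7→93.0 °C: 39.62 kJ/kg
Δh = 299.55 + 1100 + 39.62 = 1439.2 kJ/kg
Q = ṁ·Δh = 1154 kg/h × 1439.2 kJ/kg = 1.6608e+06 kJ/h
|Q| = 461.33 kW = 461330 W

Q = 461000 W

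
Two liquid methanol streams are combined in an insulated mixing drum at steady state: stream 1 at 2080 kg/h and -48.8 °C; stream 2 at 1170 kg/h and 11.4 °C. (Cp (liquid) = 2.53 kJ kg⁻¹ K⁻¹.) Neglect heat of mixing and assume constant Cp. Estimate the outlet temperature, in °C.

T_out = -27.1 °C

No heat crosses the boundary, so H_out = H_in.
Σ ṁᵢCp,ᵢTᵢ = 2080×2.53×-48.8 + 1170×2.53×11.4 = -223060
Σ ṁᵢCp,ᵢ = 2080×2.53 + 1170×2.53 = 8222.5
T_out = -223060 / 8222.5 = -27.128 °C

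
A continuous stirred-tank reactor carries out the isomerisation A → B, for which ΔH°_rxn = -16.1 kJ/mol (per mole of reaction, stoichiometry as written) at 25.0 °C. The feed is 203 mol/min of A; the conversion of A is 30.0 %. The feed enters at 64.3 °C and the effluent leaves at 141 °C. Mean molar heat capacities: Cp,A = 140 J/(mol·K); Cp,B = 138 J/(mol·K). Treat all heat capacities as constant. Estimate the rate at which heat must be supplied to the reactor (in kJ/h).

Extent of reaction ξ = 0.300 × 203 = 60.9 mol/min
Reaction term: ξ·ΔH°_rxn = 60.9 × -16.1 = -980.49 kJ/min
Sensible, feed 64.3→25 °C: -1116.9 kJ/min
Outlet flows (mol/min): A 142.1, B 60.9
Sensible, products 25→141 °C: 3282.6 kJ/min
Q = ΔH = 1185.2 kJ/min = 19.753 kW
Heat supplied = 71112 kJ/h

Q_in = 71100 kJ/h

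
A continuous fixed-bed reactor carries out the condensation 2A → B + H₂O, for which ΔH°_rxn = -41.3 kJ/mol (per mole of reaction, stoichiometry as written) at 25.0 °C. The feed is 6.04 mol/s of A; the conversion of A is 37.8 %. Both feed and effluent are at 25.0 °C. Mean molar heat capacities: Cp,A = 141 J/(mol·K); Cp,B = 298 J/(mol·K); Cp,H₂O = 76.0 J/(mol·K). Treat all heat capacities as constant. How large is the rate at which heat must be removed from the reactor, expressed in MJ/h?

Q_out = 170 MJ/h

Extent of reaction ξ = 0.378 × 6.04 / 2 = 1.1416 mol/s
Reaction term: ξ·ΔH°_rxn = 1.1416 × -41.3 = -47.146 kJ/s
Q = ΔH = -47.146 kJ/s = -47.146 kW
Heat removed = 169.73 MJ/h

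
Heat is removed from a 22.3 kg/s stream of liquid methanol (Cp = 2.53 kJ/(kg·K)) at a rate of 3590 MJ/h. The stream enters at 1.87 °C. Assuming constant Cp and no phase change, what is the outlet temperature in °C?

Q = 3590 MJ/h = 997.22 kJ/s
ΔT = Q/(ṁ·Cp) = 997.22/(22.3×2.53) = 17.675 K
T_out = 1.87 − 17.675 = -15.805 °C

T_out = -15.8 °C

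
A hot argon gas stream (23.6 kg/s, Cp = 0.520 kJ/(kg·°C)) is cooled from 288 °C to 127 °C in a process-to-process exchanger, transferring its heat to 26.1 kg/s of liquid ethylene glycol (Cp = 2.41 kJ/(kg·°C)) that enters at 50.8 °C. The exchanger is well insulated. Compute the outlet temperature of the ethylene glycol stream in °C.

T_c,out = 82.2 °C

Heat released by hot stream: Q = 23.6 × 0.520 × (288 − 127) = 1975.8 kJ/s
Energy balance on cold side (adiabatic exchanger): Q = ṁ_c·Cp_c·(T_c,out − T_c,in)
T_c,out = 50.8 + 1975.8/(26.1 × 2.41) = 82.211 °C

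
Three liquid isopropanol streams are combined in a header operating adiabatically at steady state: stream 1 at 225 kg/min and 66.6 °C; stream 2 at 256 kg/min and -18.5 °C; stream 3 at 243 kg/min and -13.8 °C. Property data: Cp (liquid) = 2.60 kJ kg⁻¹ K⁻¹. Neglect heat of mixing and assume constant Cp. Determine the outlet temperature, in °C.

T_out = 9.52 °C

No heat crosses the boundary, so H_out = H_in.
T_out = Σ ṁᵢCp,ᵢTᵢ / Σ ṁᵢCp,ᵢ
      = 17929 / 1882.4 = 9.5243 °C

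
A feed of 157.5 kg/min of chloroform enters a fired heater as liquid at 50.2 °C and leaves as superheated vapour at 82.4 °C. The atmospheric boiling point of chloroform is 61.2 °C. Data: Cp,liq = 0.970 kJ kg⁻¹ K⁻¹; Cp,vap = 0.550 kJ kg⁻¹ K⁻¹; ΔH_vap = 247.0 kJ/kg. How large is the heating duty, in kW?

liquid 50.2→61.2 °C: 10.67 kJ/kg
vaporisation at 61.2 °C: 247 kJ/kg
vapour 61.2→82.4 °C: 11.66 kJ/kg
Δh = 10.67 + 247 + 11.66 = 269.33 kJ/kg
Q = ṁ·Δh = 157.5 kg/min × 269.33 kJ/kg = 42419 kJ/min
|Q| = 706.99 kW

Q = 707 kW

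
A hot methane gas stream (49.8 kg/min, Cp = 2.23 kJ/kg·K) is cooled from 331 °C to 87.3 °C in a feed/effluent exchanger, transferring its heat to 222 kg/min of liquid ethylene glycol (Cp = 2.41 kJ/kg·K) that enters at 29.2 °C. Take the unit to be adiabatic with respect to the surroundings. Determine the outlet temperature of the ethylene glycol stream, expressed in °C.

T_c,out = 79.8 °C

Heat released by hot stream: Q = 49.8 × 2.23 × (331 − 87.3) = 27064 kJ/min
Energy balance on cold side (adiabatic exchanger): Q = ṁ_c·Cp_c·(T_c,out − T_c,in)
T_c,out = 29.2 + 27064/(222 × 2.41) = 79.785 °C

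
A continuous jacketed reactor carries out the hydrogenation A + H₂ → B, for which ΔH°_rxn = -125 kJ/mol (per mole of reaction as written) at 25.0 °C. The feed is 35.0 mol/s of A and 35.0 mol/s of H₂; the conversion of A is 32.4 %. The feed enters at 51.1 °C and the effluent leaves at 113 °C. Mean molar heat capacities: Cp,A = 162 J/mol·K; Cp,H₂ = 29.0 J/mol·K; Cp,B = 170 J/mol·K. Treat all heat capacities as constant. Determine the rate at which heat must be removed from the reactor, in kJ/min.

Extent of reaction ξ = 0.324 × 35.0 = 11.34 mol/s
Reaction term: ξ·ΔH°_rxn = 11.34 × -125 = -1417.5 kJ/s
Sensible, feed 51.1→25 °C: -174.48 kJ/s
Outlet flows (mol/s): A 23.66, H₂ 23.66, B 11.34
Sensible, products 25→113 °C: 567.32 kJ/s
Q = ΔH = -1024.7 kJ/s = -1024.7 kW
Heat removed = 61479 kJ/min

Q_out = 61500 kJ/min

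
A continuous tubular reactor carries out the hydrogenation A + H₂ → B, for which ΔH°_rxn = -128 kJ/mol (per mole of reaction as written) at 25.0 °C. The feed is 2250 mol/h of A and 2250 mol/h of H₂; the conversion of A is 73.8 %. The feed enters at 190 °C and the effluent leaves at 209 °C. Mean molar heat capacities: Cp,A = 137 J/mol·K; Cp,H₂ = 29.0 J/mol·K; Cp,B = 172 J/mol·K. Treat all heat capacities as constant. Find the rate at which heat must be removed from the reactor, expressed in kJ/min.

Q_out = 3390 kJ/min

Extent of reaction ξ = 0.738 × 2250 = 1660.5 mol/h
Reaction term: ξ·ΔH°_rxn = 1660.5 × -128 = -212540 kJ/h
Sensible, feed 190→25 °C: -61628 kJ/h
Outlet flows (mol/h): A 589.5, H₂ 589.5, B 1660.5
Sensible, products 25→209 °C: 70557 kJ/h
Q = ΔH = -203610 kJ/h = -56.56 kW
Heat removed = 3393.6 kJ/min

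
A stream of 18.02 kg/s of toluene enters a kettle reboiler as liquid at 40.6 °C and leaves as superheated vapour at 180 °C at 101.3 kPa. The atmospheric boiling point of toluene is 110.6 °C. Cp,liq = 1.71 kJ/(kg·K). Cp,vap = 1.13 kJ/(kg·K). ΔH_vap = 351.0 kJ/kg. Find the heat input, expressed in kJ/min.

liquid 40.6→110.6 °C: 119.7 kJ/kg
vaporisation at 110.6 °C: 351 kJ/kg
vapour 110.6→180 °C: 78.422 kJ/kg
Δh = 119.7 + 351 + 78.422 = 549.12 kJ/kg
Q = ṁ·Δh = 18.02 kg/s × 549.12 kJ/kg = 9895.2 kJ/s
|Q| = 9895.2 kW = 593710 kJ/min

Q = 594000 kJ/min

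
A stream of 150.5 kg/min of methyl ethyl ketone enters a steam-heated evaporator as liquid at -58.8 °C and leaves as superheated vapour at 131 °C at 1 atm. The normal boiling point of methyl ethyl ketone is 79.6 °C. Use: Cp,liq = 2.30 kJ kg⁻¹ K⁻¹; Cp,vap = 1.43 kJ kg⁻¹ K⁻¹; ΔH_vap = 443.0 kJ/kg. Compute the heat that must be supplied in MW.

Q = 2.09 MW

liquid -58.8→79.6 °C: 318.32 kJ/kg
vaporisation at 79.6 °C: 443 kJ/kg
vapour 79.6→131 °C: 73.502 kJ/kg
Δh = 318.32 + 443 + 73.502 = 834.82 kJ/kg
Q = ṁ·Δh = 150.5 kg/min × 834.82 kJ/kg = 125640 kJ/min
|Q| = 2094 kW = 2.094 MW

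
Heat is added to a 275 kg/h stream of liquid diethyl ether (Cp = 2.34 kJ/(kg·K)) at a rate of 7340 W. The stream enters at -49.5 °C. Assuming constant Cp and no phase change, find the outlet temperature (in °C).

Q = 7340 W = 26424 kJ/h
ΔT = Q/(ṁ·Cp) = 26424/(275×2.34) = 41.063 K
T_out = -49.5 + 41.063 = -8.4371 °C

T_out = -8.44 °C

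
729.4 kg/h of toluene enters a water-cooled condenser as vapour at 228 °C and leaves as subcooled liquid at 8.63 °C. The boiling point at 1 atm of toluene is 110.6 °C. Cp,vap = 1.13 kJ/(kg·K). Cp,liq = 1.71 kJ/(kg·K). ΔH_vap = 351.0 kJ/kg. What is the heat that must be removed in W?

vapour 228→110.6 °C: -132.66 kJ/kg
condensation at 110.6 °C: -351 kJ/kg
liquid 110.6→8.63 °C: -174.37 kJ/kg
Δh = -132.66 + -351 + -174.37 = -658.03 kJ/kg
Q = ṁ·Δh = 729.4 kg/h × -658.03 kJ/kg = -479970 kJ/h
|Q| = 133.32 kW = 133320 W

Q_c = 133000 W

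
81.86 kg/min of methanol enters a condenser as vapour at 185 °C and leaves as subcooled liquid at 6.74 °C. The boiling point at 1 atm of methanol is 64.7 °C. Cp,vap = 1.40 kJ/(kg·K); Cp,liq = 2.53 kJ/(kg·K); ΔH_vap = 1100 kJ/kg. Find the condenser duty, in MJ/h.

Q_c = 6950 MJ/h

vapour 185→64.7 °C: -168.42 kJ/kg
condensation at 64.7 °C: -1100 kJ/kg
liquid 64.7→6.74 °C: -146.64 kJ/kg
Δh = -168.42 + -1100 + -146.64 = -1415.1 kJ/kg
Q = ṁ·Δh = 81.86 kg/min × -1415.1 kJ/kg = -115840 kJ/min
|Q| = 1930.6 kW = 6950.2 MJ/h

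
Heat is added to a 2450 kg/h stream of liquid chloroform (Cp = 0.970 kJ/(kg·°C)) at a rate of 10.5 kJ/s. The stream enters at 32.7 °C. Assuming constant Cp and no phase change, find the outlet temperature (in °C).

Q = 10.5 kJ/s = 37800 kJ/h
ΔT = Q/(ṁ·Cp) = 37800/(2450×0.970) = 15.906 K
T_out = 32.7 + 15.906 = 48.606 °C

T_out = 48.6 °C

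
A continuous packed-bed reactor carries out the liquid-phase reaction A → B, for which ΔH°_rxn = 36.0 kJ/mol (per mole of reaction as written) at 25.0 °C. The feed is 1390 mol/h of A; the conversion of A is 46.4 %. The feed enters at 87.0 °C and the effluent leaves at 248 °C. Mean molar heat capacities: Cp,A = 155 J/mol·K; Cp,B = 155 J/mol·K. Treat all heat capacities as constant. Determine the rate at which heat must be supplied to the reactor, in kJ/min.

Extent of reaction ξ = 0.464 × 1390 = 644.96 mol/h
Reaction term: ξ·ΔH°_rxn = 644.96 × 36.0 = 23219 kJ/h
Sensible, feed 87.0→25 °C: -13358 kJ/h
Outlet flows (mol/h): A 745.04, B 644.96
Sensible, products 25→248 °C: 48045 kJ/h
Q = ΔH = 57906 kJ/h = 16.085 kW
Heat supplied = 965.1 kJ/min

Q_in = 965 kJ/min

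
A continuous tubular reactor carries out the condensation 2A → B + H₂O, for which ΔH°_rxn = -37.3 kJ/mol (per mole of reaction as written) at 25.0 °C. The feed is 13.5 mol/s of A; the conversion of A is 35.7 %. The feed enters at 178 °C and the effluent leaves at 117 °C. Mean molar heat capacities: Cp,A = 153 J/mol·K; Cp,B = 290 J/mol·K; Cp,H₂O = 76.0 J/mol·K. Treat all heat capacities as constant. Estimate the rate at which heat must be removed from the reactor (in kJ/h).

Extent of reaction ξ = 0.357 × 13.5 / 2 = 2.4097 mol/s
Reaction term: ξ·ΔH°_rxn = 2.4097 × -37.3 = -89.884 kJ/s
Sensible, feed 178→25 °C: -316.02 kJ/s
Outlet flows (mol/s): A 8.6805, B 2.4097, H₂O 2.4097
Sensible, products 25→117 °C: 203.33 kJ/s
Q = ΔH = -202.58 kJ/s = -202.58 kW
Heat removed = 729280 kJ/h

Q_out = 729000 kJ/h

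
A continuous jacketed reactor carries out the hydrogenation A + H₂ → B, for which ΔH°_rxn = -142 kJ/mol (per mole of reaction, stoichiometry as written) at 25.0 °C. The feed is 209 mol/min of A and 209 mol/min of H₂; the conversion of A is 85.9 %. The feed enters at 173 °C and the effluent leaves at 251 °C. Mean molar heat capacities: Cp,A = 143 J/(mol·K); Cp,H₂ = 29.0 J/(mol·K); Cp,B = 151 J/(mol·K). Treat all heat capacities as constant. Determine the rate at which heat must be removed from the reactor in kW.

Q_out = 392 kW

Extent of reaction ξ = 0.859 × 209 = 179.53 mol/min
Reaction term: ξ·ΔH°_rxn = 179.53 × -142 = -25493 kJ/min
Sensible, feed 173→25 °C: -5320.3 kJ/min
Outlet flows (mol/min): A 29.469, H₂ 29.469, B 179.53
Sensible, products 25→251 °C: 7272.2 kJ/min
Q = ΔH = -23542 kJ/min = -392.36 kW
Heat removed = 392.36 kW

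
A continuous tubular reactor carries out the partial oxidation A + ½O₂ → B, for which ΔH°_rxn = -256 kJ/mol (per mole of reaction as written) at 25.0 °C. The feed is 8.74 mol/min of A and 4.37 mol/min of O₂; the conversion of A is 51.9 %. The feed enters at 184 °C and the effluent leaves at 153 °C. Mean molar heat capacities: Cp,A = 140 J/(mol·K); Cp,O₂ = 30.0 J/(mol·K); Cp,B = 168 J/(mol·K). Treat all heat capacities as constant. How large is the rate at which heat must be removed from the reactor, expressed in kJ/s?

Extent of reaction ξ = 0.519 × 8.74 = 4.5361 mol/min
Reaction term: ξ·ΔH°_rxn = 4.5361 × -256 = -1161.2 kJ/min
Sensible, feed 184→25 °C: -215.4 kJ/min
Outlet flows (mol/min): A 4.2039, O₂ 2.102, B 4.5361
Sensible, products 25→153 °C: 180.95 kJ/min
Q = ΔH = -1195.7 kJ/min = -19.928 kW
Heat removed = 19.928 kJ/s

Q_out = 19.9 kJ/s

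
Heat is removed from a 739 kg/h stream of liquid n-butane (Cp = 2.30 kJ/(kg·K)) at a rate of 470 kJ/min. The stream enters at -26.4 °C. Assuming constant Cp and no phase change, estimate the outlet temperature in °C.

T_out = -43.0 °C

Q = 470 kJ/min = 28200 kJ/h
ΔT = Q/(ṁ·Cp) = 28200/(739×2.30) = 16.591 K
T_out = -26.4 − 16.591 = -42.991 °C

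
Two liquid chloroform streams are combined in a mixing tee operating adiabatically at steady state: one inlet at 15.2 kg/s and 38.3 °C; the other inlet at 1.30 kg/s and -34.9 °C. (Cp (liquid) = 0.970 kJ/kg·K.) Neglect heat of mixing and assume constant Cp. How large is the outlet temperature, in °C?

Adiabatic, steady state ⇒ Σ ṁᵢCp,ᵢ(T_out − Tᵢ) = 0
Σ ṁᵢCp,ᵢTᵢ = 15.2×0.970×38.3 + 1.30×0.970×-34.9 = 520.69
Σ ṁᵢCp,ᵢ = 15.2×0.970 + 1.30×0.970 = 16.005
T_out = 520.69 / 16.005 = 32.533 °C

T_out = 32.5 °C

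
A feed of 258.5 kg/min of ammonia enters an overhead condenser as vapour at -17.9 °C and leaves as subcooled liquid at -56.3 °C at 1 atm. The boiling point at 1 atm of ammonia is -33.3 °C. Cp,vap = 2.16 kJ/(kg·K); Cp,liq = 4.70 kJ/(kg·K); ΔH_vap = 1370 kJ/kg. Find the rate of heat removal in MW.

Q_c = 6.51 MW

vapour -17.9→-33.3 °C: -33.264 kJ/kg
condensation at -33.3 °C: -1370 kJ/kg
liquid -33.3→-56.3 °C: -108.1 kJ/kg
Δh = -33.264 + -1370 + -108.1 = -1511.4 kJ/kg
Q = ṁ·Δh = 258.5 kg/min × -1511.4 kJ/kg = -390690 kJ/min
|Q| = 6511.5 kW = 6.5115 MW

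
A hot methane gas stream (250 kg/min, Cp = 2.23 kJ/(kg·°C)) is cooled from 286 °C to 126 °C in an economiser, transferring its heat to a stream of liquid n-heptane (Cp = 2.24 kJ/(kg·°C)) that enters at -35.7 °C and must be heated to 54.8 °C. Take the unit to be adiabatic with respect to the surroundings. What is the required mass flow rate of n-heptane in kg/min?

ṁ_c = 440 kg/min

Heat released by hot stream: Q = 250 × 2.23 × (286 − 126) = 89200 kJ/min
Energy balance on cold side (adiabatic exchanger): Q = ṁ_c·Cp_c·(T_c,out − T_c,in)
ṁ_c = 89200 / [2.24 × (54.8 − -35.7)] = 440.02 kg/min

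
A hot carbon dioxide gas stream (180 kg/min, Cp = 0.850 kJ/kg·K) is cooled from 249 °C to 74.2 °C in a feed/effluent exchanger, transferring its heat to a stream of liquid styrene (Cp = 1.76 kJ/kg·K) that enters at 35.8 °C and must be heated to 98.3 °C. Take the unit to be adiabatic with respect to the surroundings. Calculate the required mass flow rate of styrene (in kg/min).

Heat released by hot stream: Q = 180 × 0.850 × (249 − 74.2) = 26744 kJ/min
Energy balance on cold side (adiabatic exchanger): Q = ṁ_c·Cp_c·(T_c,out − T_c,in)
ṁ_c = 26744 / [1.76 × (98.3 − 35.8)] = 243.13 kg/min

ṁ_c = 243 kg/min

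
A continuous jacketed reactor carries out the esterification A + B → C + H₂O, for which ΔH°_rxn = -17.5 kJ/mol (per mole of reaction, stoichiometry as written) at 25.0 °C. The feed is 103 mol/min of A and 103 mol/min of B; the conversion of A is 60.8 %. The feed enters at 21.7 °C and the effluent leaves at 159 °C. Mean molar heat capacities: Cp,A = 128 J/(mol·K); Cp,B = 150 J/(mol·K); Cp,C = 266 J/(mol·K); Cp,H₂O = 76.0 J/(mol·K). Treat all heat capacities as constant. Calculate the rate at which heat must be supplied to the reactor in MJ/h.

Extent of reaction ξ = 0.608 × 103 = 62.624 mol/min
Reaction term: ξ·ΔH°_rxn = 62.624 × -17.5 = -1095.9 kJ/min
Sensible, feed 21.7→25 °C: 94.492 kJ/min
Outlet flows (mol/min): A 40.376, B 40.376, C 62.624, H₂O 62.624
Sensible, products 25→159 °C: 4374 kJ/min
Q = ΔH = 3372.6 kJ/min = 56.21 kW
Heat supplied = 202.36 MJ/h

Q_in = 202 MJ/h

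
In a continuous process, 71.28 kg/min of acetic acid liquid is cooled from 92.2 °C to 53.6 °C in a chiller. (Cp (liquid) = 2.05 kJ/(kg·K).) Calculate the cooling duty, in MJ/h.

Q_c = 338 MJ/h

Q = ṁ·Cp·ΔT = 71.28 × 2.05 × (53.6 − 92.2) = -5640.4 kJ/min
Converting: 5640.4 / 60 s = 94.006 kW
Cooling duty = 338.42 MJ/h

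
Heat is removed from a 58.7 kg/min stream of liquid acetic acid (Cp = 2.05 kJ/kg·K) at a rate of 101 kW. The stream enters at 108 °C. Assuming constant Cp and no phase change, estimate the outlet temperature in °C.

T_out = 57.6 °C

Q = 101 kW = 6060 kJ/min
ΔT = Q/(ṁ·Cp) = 6060/(58.7×2.05) = 50.359 K
T_out = 108 − 50.359 = 57.641 °C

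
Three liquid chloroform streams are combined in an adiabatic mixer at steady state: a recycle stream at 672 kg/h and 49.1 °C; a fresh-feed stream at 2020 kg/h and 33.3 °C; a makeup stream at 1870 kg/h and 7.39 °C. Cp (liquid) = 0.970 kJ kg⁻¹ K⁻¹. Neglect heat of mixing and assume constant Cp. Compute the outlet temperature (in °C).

Adiabatic, steady state ⇒ Σ ṁᵢCp,ᵢ(T_out − Tᵢ) = 0
T_out = Σ ṁᵢCp,ᵢTᵢ / Σ ṁᵢCp,ᵢ
      = 110660 / 4425.1 = 25.007 °C

T_out = 25.0 °C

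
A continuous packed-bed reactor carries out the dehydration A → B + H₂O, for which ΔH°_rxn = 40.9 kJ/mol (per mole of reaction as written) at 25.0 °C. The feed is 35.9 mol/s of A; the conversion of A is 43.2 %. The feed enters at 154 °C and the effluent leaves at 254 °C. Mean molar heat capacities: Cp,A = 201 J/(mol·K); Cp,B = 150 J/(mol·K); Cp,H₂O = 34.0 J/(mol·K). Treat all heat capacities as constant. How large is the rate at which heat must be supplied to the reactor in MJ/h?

Q_in = 4660 MJ/h

Extent of reaction ξ = 0.432 × 35.9 = 15.509 mol/s
Reaction term: ξ·ΔH°_rxn = 15.509 × 40.9 = 634.31 kJ/s
Sensible, feed 154→25 °C: -930.85 kJ/s
Outlet flows (mol/s): A 20.391, B 15.509, H₂O 15.509
Sensible, products 25→254 °C: 1592.1 kJ/s
Q = ΔH = 1295.5 kJ/s = 1295.5 kW
Heat supplied = 4663.9 MJ/h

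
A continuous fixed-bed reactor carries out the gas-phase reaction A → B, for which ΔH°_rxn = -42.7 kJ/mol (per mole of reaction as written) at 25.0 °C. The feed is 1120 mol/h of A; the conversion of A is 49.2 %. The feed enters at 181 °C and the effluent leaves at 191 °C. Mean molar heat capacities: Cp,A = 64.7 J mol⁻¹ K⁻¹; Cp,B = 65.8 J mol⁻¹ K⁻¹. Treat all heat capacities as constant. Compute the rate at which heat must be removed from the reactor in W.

Extent of reaction ξ = 0.492 × 1120 = 551.04 mol/h
Reaction term: ξ·ΔH°_rxn = 551.04 × -42.7 = -23529 kJ/h
Sensible, feed 181→25 °C: -11304 kJ/h
Outlet flows (mol/h): A 568.96, B 551.04
Sensible, products 25→191 °C: 12130 kJ/h
Q = ΔH = -22704 kJ/h = -6.3067 kW
Heat removed = 6306.7 W

Q_out = 6310 W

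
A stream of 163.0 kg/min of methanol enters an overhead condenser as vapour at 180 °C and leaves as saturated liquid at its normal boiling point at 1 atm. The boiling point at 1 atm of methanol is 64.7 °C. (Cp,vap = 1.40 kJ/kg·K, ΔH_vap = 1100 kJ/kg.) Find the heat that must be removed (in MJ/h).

vapour 180→64.7 °C: -161.42 kJ/kg
condensation at 64.7 °C: -1100 kJ/kg
Δh = -161.42 + -1100 = -1261.4 kJ/kg
Q = ṁ·Δh = 163.0 kg/min × -1261.4 kJ/kg = -205610 kJ/min
|Q| = 3426.9 kW = 12337 MJ/h

Q_c = 12300 MJ/h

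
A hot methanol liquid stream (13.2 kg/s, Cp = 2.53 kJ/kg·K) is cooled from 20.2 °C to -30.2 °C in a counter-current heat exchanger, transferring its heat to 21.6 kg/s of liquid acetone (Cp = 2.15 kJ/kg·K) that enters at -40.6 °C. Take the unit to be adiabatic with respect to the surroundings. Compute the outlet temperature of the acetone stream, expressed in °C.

T_c,out = -4.36 °C

Heat released by hot stream: Q = 13.2 × 2.53 × (20.2 − -30.2) = 1683.2 kJ/s
Energy balance on cold side (adiabatic exchanger): Q = ṁ_c·Cp_c·(T_c,out − T_c,in)
T_c,out = -40.6 + 1683.2/(21.6 × 2.15) = -4.3563 °C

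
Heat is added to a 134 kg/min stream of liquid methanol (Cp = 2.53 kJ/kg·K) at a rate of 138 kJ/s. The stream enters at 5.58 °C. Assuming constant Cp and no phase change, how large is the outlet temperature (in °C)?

Q = 138 kJ/s = 8280 kJ/min
ΔT = Q/(ṁ·Cp) = 8280/(134×2.53) = 24.423 K
T_out = 5.58 + 24.423 = 30.003 °C

T_out = 30.0 °C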